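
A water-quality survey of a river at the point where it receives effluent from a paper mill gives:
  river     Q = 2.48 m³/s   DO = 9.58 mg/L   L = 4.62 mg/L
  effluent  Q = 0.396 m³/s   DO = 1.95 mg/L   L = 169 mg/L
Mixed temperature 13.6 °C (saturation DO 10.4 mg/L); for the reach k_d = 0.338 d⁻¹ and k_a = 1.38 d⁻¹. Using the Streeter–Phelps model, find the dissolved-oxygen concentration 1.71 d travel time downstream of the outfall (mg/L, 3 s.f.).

DO ≈ 6.10 mg/L

Mixed DO = (2.48×9.58 + 0.396×1.95)/(2.48+0.396) = 24.53/2.876 = 8.529 mg/L.
Mixed L₀ = (2.48×4.62 + 0.396×169)/(2.876) = 78.38/2.876 = 27.25 mg/L.
Initial deficit D₀ = C_s − DO₀ = 10.4 − 8.529 = 1.871 mg/L.
D(1.71) = [0.338×27.25/(1.38−0.338)](e^(−0.338×1.71) − e^(−1.38×1.71)) + 1.871 e^(−1.38×1.71)
= 8.840 × (0.5610 − 0.09444) + 1.871 × 0.09444 = 4.302 mg/L.
DO = 10.4 − 4.302 = 6.098 mg/L.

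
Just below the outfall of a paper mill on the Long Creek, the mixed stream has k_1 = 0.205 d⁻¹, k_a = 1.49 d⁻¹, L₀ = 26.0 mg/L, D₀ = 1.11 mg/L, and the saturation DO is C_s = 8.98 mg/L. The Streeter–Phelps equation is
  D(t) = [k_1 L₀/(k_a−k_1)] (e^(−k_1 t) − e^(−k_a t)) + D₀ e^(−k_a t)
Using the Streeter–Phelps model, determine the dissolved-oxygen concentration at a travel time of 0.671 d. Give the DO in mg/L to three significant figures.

DO ≈ 6.48 mg/L

k_1 L₀/(k_a−k_1) = 0.205×26.0/(1.49−0.205) = 5.330/1.285 = 4.148 mg/L.
e^(−k_1 t) = e^(−0.205×0.6710) = 0.8715; e^(−k_a t) = e^(−1.49×0.6710) = 0.3680.
D = 4.148 × (0.8715 − 0.3680) + 1.11 × 0.3680 = 2.089 + 0.4084 = 2.497 mg/L.
DO = C_s − D = 8.98 − 2.497 = 6.483 mg/L.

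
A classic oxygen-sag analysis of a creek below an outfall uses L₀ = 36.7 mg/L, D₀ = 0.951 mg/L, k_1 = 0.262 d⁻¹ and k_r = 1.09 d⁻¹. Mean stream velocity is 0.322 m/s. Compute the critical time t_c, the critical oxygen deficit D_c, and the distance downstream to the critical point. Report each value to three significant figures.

t_c ≈ 1.62 d; D_c ≈ 5.77 mg/L; x_c ≈ 45.0 km

At the critical point dD/dt = 0, so k_1 L₀ e^(−k_1 t) = k_r D. Substituting D(t) from the Streeter–Phelps equation and solving for t gives
t_c = ln[(k_r/k_1)(1 − D₀(k_r−k_1)/(k_1 L₀))] / (k_r−k_1).
Here k_r−k_1 = 0.8280 d⁻¹ and 1 − D₀(k_r−k_1)/(k_1 L₀) = 1 − 0.951×0.8280/(0.262×36.7) = 0.9181, so
t_c = ln(4.160 × 0.9181) / 0.8280 = 1.340 / 0.8280 = 1.619 d.
D_c = (k_1/k_r) L₀ e^(−k_1 t_c) = (0.262/1.09) × 36.7 × e^(−0.262×1.619) = 0.2404 × 36.7 × 0.6544 = 5.773 mg/L.
x_c = v t_c = 0.322 m/s × 1.619 d × 86400 s/d = 45030 m ≈ 45.0 km.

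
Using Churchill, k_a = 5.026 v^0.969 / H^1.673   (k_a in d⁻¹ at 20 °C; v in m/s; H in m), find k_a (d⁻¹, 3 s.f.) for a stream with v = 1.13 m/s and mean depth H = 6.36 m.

k_a = 5.026 × 1.13^0.969 / 6.36^1.673 = 5.026 × 1.126 / 22.09 = 0.2561 d⁻¹.

k_a ≈ 0.256 d⁻¹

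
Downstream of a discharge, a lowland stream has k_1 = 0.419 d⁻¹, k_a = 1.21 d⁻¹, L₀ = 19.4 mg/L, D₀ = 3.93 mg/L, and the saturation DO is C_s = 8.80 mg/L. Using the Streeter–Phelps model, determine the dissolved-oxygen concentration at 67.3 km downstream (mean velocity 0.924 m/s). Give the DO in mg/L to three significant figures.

DO ≈ 3.87 mg/L

Travel time t = x/v = 67.3 km / (0.924 m/s) = 67300 m / 0.924 m/s = 72840 s = 0.8430 d.
k_1 L₀/(k_a−k_1) = 0.419×19.4/(1.21−0.419) = 8.129/0.7910 = 10.28 mg/L.
e^(−k_1 t) = e^(−0.419×0.8430) = 0.7024; e^(−k_a t) = e^(−1.21×0.8430) = 0.3606.
D = 10.28 × (0.7024 − 0.3606) + 3.93 × 0.3606 = 3.513 + 1.417 = 4.930 mg/L.
DO = C_s − D = 8.80 − 4.930 = 3.870 mg/L.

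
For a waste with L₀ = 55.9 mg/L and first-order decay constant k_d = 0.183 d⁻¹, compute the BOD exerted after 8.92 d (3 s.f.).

y_t = L₀(1 − e^(−k_d t)) = 55.9 × (1 − e^(−0.183×8.92))
= 55.9 × (1 − 0.1955) = 55.9 × 0.8045 = 44.97 mg/L.

y ≈ 45.0 mg/L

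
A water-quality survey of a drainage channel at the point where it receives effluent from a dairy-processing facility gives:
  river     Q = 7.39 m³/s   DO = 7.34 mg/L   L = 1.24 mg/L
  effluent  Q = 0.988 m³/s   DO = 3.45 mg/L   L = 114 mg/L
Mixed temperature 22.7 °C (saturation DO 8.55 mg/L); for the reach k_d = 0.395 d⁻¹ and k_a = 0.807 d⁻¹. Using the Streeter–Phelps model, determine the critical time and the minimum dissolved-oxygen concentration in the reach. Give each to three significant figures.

t_c ≈ 1.42 d; minimum DO ≈ 4.50 mg/L

Mixed DO = (7.39×7.34 + 0.988×3.45)/(7.39+0.988) = 57.65/8.378 = 6.881 mg/L.
Mixed L₀ = (7.39×1.24 + 0.988×114)/(8.378) = 121.8/8.378 = 14.54 mg/L.
Initial deficit D₀ = C_s − DO₀ = 8.55 − 6.881 = 1.669 mg/L.
t_c = (1/0.4120) ln[(0.807/0.395)(1 − 1.669×0.4120/(0.395×14.54))] = 2.427 × ln(1.798) = 1.425 d.
D_c = (0.395/0.807) × 14.54 × e^(−0.395×1.425) = 0.4895 × 14.54 × 0.5697 = 4.054 mg/L.
Minimum DO = 8.55 − 4.054 = 4.496 mg/L.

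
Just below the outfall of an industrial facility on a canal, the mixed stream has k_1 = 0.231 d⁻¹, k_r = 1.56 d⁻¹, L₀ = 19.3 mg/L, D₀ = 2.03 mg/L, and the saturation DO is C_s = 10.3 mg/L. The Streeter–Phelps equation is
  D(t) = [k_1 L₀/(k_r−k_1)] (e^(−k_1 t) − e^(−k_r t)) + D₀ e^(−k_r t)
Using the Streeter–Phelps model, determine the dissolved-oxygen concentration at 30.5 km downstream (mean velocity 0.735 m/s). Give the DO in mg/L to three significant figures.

DO ≈ 7.92 mg/L

Travel time t = x/v = 30.5 km / (0.735 m/s) = 30500 m / 0.735 m/s = 41500 s = 0.4803 d.
k_1 L₀/(k_r−k_1) = 0.231×19.3/(1.56−0.231) = 4.458/1.329 = 3.355 mg/L.
e^(−k_1 t) = e^(−0.231×0.4803) = 0.8950; e^(−k_r t) = e^(−1.56×0.4803) = 0.4727.
D = 3.355 × (0.8950 − 0.4727) + 2.03 × 0.4727 = 1.417 + 0.9596 = 2.376 mg/L.
DO = C_s − D = 10.3 − 2.376 = 7.924 mg/L.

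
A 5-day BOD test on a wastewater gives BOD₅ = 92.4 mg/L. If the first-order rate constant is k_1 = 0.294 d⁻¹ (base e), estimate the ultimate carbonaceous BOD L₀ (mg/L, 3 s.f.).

BOD₅ = L₀(1 − e^(−5k_1)) ⇒ L₀ = BOD₅ / (1 − e^(−5×0.294))
= 92.4 / (1 − 0.2299) = 92.4 / 0.7701 = 120.0 mg/L.

L₀ ≈ 120 mg/L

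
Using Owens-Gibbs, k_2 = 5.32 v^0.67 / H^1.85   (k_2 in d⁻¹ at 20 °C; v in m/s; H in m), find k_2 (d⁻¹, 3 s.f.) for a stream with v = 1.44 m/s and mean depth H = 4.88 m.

k_2 = 5.32 × 1.44^0.67 / 4.88^1.85 = 5.32 × 1.277 / 18.77 = 0.3618 d⁻¹.

k_2 ≈ 0.362 d⁻¹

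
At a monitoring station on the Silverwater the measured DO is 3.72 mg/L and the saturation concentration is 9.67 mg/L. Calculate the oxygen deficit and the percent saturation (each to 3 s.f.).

D = C_s − C = 9.67 − 3.72 = 5.95 mg/L.
% saturation = 3.72/9.67 × 100 = 38.5 %.

D ≈ 5.95 mg/L; 38.5 % saturation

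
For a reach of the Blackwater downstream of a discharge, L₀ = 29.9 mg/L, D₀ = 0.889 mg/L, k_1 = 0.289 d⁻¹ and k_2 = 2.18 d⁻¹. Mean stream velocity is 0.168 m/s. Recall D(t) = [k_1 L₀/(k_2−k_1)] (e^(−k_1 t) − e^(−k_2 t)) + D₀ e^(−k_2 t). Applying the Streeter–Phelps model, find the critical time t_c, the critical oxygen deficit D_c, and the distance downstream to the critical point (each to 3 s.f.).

t_c = [1/(k_2−k_1)] ln[(k_2/k_1)(1 − D₀(k_2−k_1)/(k_1 L₀))]
= [1/(2.18−0.289)] ln[(2.18/0.289)(1 − 0.889×1.891/(0.289×29.9))]
= (1/1.891) ln[7.543 × 0.8055] = 0.5288 × ln(6.076) = 0.5288 × 1.804 = 0.9542 d.
D_c = (k_1/k_2) L₀ e^(−k_1 t_c) = (0.289/2.18) × 29.9 × e^(−0.289×0.9542) = 0.1326 × 29.9 × 0.7590 = 3.009 mg/L.
x_c = v t_c = 0.168 m/s × 0.9542 d × 86400 s/d = 13850 m ≈ 13.8 km.

t_c ≈ 0.954 d; D_c ≈ 3.01 mg/L; x_c ≈ 13.8 km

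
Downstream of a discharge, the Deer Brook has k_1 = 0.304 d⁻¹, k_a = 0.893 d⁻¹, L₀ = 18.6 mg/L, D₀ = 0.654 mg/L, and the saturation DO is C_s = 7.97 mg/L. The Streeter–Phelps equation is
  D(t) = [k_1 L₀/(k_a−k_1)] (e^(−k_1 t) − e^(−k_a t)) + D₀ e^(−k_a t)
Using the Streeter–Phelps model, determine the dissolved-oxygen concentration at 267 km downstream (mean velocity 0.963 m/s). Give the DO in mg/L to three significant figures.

Travel time t = x/v = 267 km / (0.963 m/s) = 267000 m / 0.963 m/s = 277300 s = 3.209 d.
k_1 L₀/(k_a−k_1) = 0.304×18.6/(0.893−0.304) = 5.654/0.5890 = 9.600 mg/L.
e^(−k_1 t) = e^(−0.304×3.209) = 0.3770; e^(−k_a t) = e^(−0.893×3.209) = 0.05695.
D = 9.600 × (0.3770 − 0.05695) + 0.654 × 0.05695 = 3.072 + 0.03724 = 3.110 mg/L.
DO = C_s − D = 7.97 − 3.110 = 4.860 mg/L.

DO ≈ 4.86 mg/L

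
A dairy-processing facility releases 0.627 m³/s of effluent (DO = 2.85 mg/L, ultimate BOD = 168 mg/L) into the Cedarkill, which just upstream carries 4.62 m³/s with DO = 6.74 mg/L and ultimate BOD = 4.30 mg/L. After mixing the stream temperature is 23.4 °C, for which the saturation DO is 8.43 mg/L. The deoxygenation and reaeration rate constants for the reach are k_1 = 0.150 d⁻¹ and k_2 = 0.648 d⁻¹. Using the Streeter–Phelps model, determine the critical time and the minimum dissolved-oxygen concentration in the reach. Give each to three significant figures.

t_c ≈ 2.22 d; minimum DO ≈ 4.47 mg/L

Mixed DO = (4.62×6.74 + 0.627×2.85)/(4.62+0.627) = 32.93/5.247 = 6.275 mg/L.
Mixed L₀ = (4.62×4.30 + 0.627×168)/(5.247) = 125.2/5.247 = 23.86 mg/L.
Initial deficit D₀ = C_s − DO₀ = 8.43 − 6.275 = 2.155 mg/L.
t_c = (1/0.4980) ln[(0.648/0.150)(1 − 2.155×0.4980/(0.150×23.86))] = 2.008 × ln(3.025) = 2.223 d.
D_c = (0.150/0.648) × 23.86 × e^(−0.150×2.223) = 0.2315 × 23.86 × 0.7165 = 3.958 mg/L.
Minimum DO = 8.43 − 3.958 = 4.472 mg/L.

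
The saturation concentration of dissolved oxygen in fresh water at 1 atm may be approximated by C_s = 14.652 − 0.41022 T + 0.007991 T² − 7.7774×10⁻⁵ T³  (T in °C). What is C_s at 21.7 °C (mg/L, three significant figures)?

C_s = 14.652 − 0.41022×21.7 + 0.007991×21.7² − 7.7774×10⁻⁵×21.7³ = 8.718 mg/L.

C_s ≈ 8.72 mg/L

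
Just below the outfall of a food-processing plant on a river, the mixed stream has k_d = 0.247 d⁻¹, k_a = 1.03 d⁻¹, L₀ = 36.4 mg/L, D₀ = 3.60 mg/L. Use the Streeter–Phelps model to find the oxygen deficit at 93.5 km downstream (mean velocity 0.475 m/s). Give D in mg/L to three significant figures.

D ≈ 5.79 mg/L

Travel time t = x/v = 93.5 km / (0.475 m/s) = 93500 m / 0.475 m/s = 196800 s = 2.278 d.
k_d L₀/(k_a−k_d) = 0.247×36.4/(1.03−0.247) = 8.991/0.7830 = 11.48 mg/L.
e^(−k_d t) = e^(−0.247×2.278) = 0.5697; e^(−k_a t) = e^(−1.03×2.278) = 0.09569.
D = 11.48 × (0.5697 − 0.09569) + 3.60 × 0.09569 = 5.442 + 0.3445 = 5.787 mg/L.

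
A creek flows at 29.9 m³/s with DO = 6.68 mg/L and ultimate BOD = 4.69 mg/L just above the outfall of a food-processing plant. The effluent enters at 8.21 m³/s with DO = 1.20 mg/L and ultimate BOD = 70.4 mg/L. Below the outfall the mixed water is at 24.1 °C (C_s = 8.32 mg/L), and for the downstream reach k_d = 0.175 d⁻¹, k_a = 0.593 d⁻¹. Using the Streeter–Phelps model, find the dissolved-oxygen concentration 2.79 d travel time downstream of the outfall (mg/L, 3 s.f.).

DO ≈ 4.45 mg/L

Mixed DO = (29.9×6.68 + 8.21×1.20)/(29.9+8.21) = 209.6/38.11 = 5.499 mg/L.
Mixed L₀ = (29.9×4.69 + 8.21×70.4)/(38.11) = 718.2/38.11 = 18.85 mg/L.
Initial deficit D₀ = C_s − DO₀ = 8.32 − 5.499 = 2.821 mg/L.
D(2.79) = [0.175×18.85/(0.593−0.175)](e^(−0.175×2.79) − e^(−0.593×2.79)) + 2.821 e^(−0.593×2.79)
= 7.890 × (0.6137 − 0.1912) + 2.821 × 0.1912 = 3.873 mg/L.
DO = 8.32 − 3.873 = 4.447 mg/L.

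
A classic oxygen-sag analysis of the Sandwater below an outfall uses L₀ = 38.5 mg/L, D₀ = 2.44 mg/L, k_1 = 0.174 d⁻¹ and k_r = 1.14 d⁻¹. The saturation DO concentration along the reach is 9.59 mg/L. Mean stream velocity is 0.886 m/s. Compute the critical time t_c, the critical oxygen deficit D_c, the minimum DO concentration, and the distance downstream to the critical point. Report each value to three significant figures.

t_c ≈ 1.50 d; D_c ≈ 4.53 mg/L; min DO ≈ 5.06 mg/L; x_c ≈ 115 km

With k_r/k_1 = 6.552 and 1 − D₀(k_r−k_1)/(k_1 L₀) = 0.6482,
t_c = ln(6.552 × 0.6482) / (1.14 − 0.174) = ln(4.247) / 0.9660 = 1.446/0.9660 = 1.497 d.
L(t_c) = L₀ e^(−k_1 t_c) = 38.5 × 0.7707 = 29.67 mg/L, and at the critical point k_r D_c = k_1 L, so D_c = (0.174/1.14) × 29.67 = 4.529 mg/L.
Minimum DO = C_s − D_c = 9.59 − 4.529 = 5.061 mg/L.
x_c = v t_c = 0.886 m/s × 1.497 d × 86400 s/d = 114600 m ≈ 115 km.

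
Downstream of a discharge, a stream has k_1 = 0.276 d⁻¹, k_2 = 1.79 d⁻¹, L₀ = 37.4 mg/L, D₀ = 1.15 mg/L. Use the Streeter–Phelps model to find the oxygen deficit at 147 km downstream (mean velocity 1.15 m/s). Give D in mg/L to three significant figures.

Travel time t = x/v = 147 km / (1.15 m/s) = 147000 m / 1.15 m/s = 127800 s = 1.479 d.
k_1 L₀/(k_2−k_1) = 0.276×37.4/(1.79−0.276) = 10.32/1.514 = 6.818 mg/L.
e^(−k_1 t) = e^(−0.276×1.479) = 0.6648; e^(−k_2 t) = e^(−1.79×1.479) = 0.07078.
D = 6.818 × (0.6648 − 0.07078) + 1.15 × 0.07078 = 4.050 + 0.08139 = 4.131 mg/L.

D ≈ 4.13 mg/L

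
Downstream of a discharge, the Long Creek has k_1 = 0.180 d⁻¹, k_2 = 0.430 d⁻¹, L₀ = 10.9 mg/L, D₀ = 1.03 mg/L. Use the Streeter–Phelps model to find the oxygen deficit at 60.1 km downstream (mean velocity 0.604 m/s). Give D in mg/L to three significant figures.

Travel time t = x/v = 60.1 km / (0.604 m/s) = 60100 m / 0.604 m/s = 99500 s = 1.152 d.
k_1 L₀/(k_2−k_1) = 0.180×10.9/(0.430−0.180) = 1.962/0.2500 = 7.848 mg/L.
e^(−k_1 t) = e^(−0.180×1.152) = 0.8128; e^(−k_2 t) = e^(−0.430×1.152) = 0.6094.
D = 7.848 × (0.8128 − 0.6094) + 1.03 × 0.6094 = 1.596 + 0.6277 = 2.224 mg/L.

D ≈ 2.22 mg/L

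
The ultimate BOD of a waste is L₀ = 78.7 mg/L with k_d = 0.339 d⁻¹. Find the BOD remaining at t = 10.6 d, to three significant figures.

L ≈ 2.16 mg/L

L_t = L₀ e^(−k_d t) = 78.7 × e^(−0.339×10.6) = 78.7 × 0.02750 = 2.165 mg/L.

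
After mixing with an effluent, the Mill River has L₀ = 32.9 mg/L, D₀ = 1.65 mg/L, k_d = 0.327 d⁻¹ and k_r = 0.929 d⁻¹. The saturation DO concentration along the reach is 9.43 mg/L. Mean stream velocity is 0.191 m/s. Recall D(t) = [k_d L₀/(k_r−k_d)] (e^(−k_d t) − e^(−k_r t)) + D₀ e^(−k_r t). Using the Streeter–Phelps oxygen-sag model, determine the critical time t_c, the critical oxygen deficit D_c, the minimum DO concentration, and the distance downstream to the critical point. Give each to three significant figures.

t_c ≈ 1.57 d; D_c ≈ 6.92 mg/L; min DO ≈ 2.51 mg/L; x_c ≈ 26.0 km

With k_r/k_d = 2.841 and 1 − D₀(k_r−k_d)/(k_d L₀) = 0.9077,
t_c = ln(2.841 × 0.9077) / (0.929 − 0.327) = ln(2.579) / 0.6020 = 0.9473/0.6020 = 1.574 d.
D_c = (k_d/k_r) L₀ e^(−k_d t_c) = (0.327/0.929) × 32.9 × e^(−0.327×1.574) = 0.3520 × 32.9 × 0.5978 = 6.922 mg/L.
Minimum DO = C_s − D_c = 9.43 − 6.922 = 2.508 mg/L.
x_c = v t_c = 0.191 m/s × 1.574 d × 86400 s/d = 25970 m ≈ 26.0 km.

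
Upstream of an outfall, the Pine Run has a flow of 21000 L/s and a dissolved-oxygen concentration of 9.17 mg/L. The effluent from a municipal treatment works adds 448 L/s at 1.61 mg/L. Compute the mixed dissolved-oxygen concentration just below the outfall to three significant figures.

9.01 mg/L

Flow-weighted mixing: C = (Q_r C_r + Q_w C_w)/(Q_r + Q_w)
= (21000×9.17 + 448×1.61)/(21000 + 448) = 193300/21450 = 9.012 mg/L.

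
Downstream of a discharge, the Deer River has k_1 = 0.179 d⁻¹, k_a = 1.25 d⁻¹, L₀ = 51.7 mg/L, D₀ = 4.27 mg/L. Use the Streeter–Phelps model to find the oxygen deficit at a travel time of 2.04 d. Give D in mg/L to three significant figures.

k_1 L₀/(k_a−k_1) = 0.179×51.7/(1.25−0.179) = 9.254/1.071 = 8.641 mg/L.
e^(−k_1 t) = e^(−0.179×2.040) = 0.6941; e^(−k_a t) = e^(−1.25×2.040) = 0.07808.
D = 8.641 × (0.6941 − 0.07808) + 4.27 × 0.07808 = 5.323 + 0.3334 = 5.656 mg/L.

D ≈ 5.66 mg/L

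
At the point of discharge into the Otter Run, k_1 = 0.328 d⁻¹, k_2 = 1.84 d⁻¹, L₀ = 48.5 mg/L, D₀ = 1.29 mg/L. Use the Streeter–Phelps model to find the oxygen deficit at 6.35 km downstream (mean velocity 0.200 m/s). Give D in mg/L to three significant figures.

D ≈ 4.63 mg/L

Travel time t = x/v = 6.35 km / (0.200 m/s) = 6350 m / 0.200 m/s = 31750 s = 0.3675 d.
k_1 L₀/(k_2−k_1) = 0.328×48.5/(1.84−0.328) = 15.91/1.512 = 10.52 mg/L.
e^(−k_1 t) = e^(−0.328×0.3675) = 0.8864; e^(−k_2 t) = e^(−1.84×0.3675) = 0.5086.
D = 10.52 × (0.8864 − 0.5086) + 1.29 × 0.5086 = 3.976 + 0.6561 = 4.632 mg/L.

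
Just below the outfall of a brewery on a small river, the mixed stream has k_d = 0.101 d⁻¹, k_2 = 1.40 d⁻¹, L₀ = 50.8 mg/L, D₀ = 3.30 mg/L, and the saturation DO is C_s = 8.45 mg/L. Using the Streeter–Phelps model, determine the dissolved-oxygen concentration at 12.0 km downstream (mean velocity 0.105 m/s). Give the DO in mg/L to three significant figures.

Travel time t = x/v = 12.0 km / (0.105 m/s) = 12000 m / 0.105 m/s = 114300 s = 1.323 d.
k_d L₀/(k_2−k_d) = 0.101×50.8/(1.40−0.101) = 5.131/1.299 = 3.950 mg/L.
e^(−k_d t) = e^(−0.101×1.323) = 0.8749; e^(−k_2 t) = e^(−1.40×1.323) = 0.1569.
D = 3.950 × (0.8749 − 0.1569) + 3.30 × 0.1569 = 2.836 + 0.5179 = 3.354 mg/L.
DO = C_s − D = 8.45 − 3.354 = 5.096 mg/L.

DO ≈ 5.10 mg/L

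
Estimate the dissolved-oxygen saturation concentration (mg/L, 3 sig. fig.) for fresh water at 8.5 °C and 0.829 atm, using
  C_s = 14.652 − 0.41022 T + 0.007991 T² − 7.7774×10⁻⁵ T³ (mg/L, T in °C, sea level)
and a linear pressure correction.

C_s ≈ 9.69 mg/L

At sea level: C_s = 14.652 − 0.41022×8.5 + 0.007991×8.5² − 7.7774×10⁻⁵×8.5³ = 11.69 mg/L.
Pressure correction: C_s' = 11.69 × 0.829 = 9.695 mg/L.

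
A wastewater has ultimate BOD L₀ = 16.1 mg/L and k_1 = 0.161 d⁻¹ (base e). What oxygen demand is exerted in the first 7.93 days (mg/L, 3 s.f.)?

y ≈ 11.6 mg/L

y_t = L₀(1 − e^(−k_1 t)) = 16.1 × (1 − e^(−0.161×7.93))
= 16.1 × (1 − 0.2789) = 16.1 × 0.7211 = 11.61 mg/L.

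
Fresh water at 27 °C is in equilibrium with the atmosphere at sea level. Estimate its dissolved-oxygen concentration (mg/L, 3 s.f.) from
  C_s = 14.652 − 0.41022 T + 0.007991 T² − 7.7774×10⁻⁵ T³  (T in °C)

C_s ≈ 7.87 mg/L

C_s = 14.652 − 0.41022×27 + 0.007991×27² − 7.7774×10⁻⁵×27³ = 7.871 mg/L.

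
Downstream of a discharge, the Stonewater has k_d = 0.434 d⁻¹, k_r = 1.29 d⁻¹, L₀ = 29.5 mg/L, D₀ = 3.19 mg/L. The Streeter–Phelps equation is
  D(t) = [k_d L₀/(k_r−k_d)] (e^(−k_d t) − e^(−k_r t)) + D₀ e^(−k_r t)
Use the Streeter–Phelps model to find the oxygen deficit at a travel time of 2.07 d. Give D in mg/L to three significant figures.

D ≈ 5.28 mg/L

k_d L₀/(k_r−k_d) = 0.434×29.5/(1.29−0.434) = 12.80/0.8560 = 14.96 mg/L.
e^(−k_d t) = e^(−0.434×2.070) = 0.4072; e^(−k_r t) = e^(−1.29×2.070) = 0.06923.
D = 14.96 × (0.4072 − 0.06923) + 3.19 × 0.06923 = 5.055 + 0.2208 = 5.276 mg/L.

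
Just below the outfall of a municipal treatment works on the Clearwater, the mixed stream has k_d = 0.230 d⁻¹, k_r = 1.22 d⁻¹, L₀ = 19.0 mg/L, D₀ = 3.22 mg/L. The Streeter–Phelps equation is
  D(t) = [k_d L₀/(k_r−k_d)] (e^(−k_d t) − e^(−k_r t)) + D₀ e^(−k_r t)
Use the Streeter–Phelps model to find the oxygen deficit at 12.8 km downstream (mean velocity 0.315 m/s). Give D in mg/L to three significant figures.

D ≈ 3.29 mg/L

Travel time t = x/v = 12.8 km / (0.315 m/s) = 12800 m / 0.315 m/s = 40630 s = 0.4703 d.
k_d L₀/(k_r−k_d) = 0.230×19.0/(1.22−0.230) = 4.370/0.9900 = 4.414 mg/L.
e^(−k_d t) = e^(−0.230×0.4703) = 0.8975; e^(−k_r t) = e^(−1.22×0.4703) = 0.5634.
D = 4.414 × (0.8975 − 0.5634) + 3.22 × 0.5634 = 1.475 + 1.814 = 3.289 mg/L.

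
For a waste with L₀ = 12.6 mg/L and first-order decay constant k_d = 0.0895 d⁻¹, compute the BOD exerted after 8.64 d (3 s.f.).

y_t = L₀(1 − e^(−k_d t)) = 12.6 × (1 − e^(−0.0895×8.64))
= 12.6 × (1 − 0.4615) = 12.6 × 0.5385 = 6.785 mg/L.

y ≈ 6.79 mg/L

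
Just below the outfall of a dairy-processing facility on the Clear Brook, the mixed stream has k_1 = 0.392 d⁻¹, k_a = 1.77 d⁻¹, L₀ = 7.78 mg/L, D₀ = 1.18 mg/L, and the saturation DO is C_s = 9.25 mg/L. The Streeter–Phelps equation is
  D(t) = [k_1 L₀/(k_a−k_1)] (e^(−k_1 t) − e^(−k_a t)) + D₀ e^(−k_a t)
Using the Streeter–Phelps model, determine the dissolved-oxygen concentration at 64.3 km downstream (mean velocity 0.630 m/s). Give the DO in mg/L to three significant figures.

Travel time t = x/v = 64.3 km / (0.630 m/s) = 64300 m / 0.630 m/s = 102100 s = 1.181 d.
k_1 L₀/(k_a−k_1) = 0.392×7.78/(1.77−0.392) = 3.050/1.378 = 2.213 mg/L.
e^(−k_1 t) = e^(−0.392×1.181) = 0.6294; e^(−k_a t) = e^(−1.77×1.181) = 0.1236.
D = 2.213 × (0.6294 − 0.1236) + 1.18 × 0.1236 = 1.119 + 0.1458 = 1.265 mg/L.
DO = C_s − D = 9.25 − 1.265 = 7.985 mg/L.

DO ≈ 7.98 mg/L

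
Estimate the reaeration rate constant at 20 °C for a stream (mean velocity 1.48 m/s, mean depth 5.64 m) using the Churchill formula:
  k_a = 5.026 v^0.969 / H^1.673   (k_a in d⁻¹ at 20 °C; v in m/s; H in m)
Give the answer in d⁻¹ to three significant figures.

k_a = 5.026 × 1.48^0.969 / 5.64^1.673 = 5.026 × 1.462 / 18.07 = 0.4067 d⁻¹.

k_a ≈ 0.407 d⁻¹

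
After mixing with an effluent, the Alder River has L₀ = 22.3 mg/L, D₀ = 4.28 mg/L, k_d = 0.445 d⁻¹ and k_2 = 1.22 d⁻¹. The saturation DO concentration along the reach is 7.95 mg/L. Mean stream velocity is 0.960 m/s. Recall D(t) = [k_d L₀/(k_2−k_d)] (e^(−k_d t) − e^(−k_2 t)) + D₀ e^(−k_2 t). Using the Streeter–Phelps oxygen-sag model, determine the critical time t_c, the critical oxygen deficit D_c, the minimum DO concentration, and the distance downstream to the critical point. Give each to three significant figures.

t_c ≈ 0.776 d; D_c ≈ 5.76 mg/L; min DO ≈ 2.19 mg/L; x_c ≈ 64.4 km

At the critical point dD/dt = 0, so k_d L₀ e^(−k_d t) = k_2 D. Substituting D(t) from the Streeter–Phelps equation and solving for t gives
t_c = ln[(k_2/k_d)(1 − D₀(k_2−k_d)/(k_d L₀))] / (k_2−k_d).
Here k_2−k_d = 0.7750 d⁻¹ and 1 − D₀(k_2−k_d)/(k_d L₀) = 1 − 4.28×0.7750/(0.445×22.3) = 0.6657, so
t_c = ln(2.742 × 0.6657) / 0.7750 = 0.6017 / 0.7750 = 0.7764 d.
D_c = (k_d/k_2) L₀ e^(−k_d t_c) = (0.445/1.22) × 22.3 × e^(−0.445×0.7764) = 0.3648 × 22.3 × 0.7079 = 5.758 mg/L.
Minimum DO = C_s − D_c = 7.95 − 5.758 = 2.192 mg/L.
x_c = v t_c = 0.960 m/s × 0.7764 d × 86400 s/d = 64390 m ≈ 64.4 km.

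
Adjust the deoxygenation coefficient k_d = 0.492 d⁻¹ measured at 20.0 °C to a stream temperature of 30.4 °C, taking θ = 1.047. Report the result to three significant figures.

k_d ≈ 0.793 d⁻¹

k_d(T₂) = k_d(T₁) · θ^(T₂−T₁) = 0.492 × 1.047^(30.4−20.0)
= 0.492 × 1.047^10.4 = 0.492 × 1.612 = 0.7933 d⁻¹.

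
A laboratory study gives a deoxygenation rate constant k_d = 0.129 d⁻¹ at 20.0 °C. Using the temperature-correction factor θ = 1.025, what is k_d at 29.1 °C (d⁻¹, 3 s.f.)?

k_d ≈ 0.162 d⁻¹

k_d(T₂) = k_d(T₁) · θ^(T₂−T₁) = 0.129 × 1.025^(29.1−20.0)
= 0.129 × 1.025^9.10 = 0.129 × 1.252 = 0.1615 d⁻¹.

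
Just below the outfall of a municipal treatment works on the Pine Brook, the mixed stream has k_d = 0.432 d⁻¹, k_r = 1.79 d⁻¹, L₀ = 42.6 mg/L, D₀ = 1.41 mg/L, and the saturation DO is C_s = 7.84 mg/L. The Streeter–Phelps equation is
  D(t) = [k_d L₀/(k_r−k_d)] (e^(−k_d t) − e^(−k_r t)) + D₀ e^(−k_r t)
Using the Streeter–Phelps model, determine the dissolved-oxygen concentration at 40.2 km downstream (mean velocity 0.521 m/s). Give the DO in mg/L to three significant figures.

Travel time t = x/v = 40.2 km / (0.521 m/s) = 40200 m / 0.521 m/s = 77160 s = 0.8930 d.
k_d L₀/(k_r−k_d) = 0.432×42.6/(1.79−0.432) = 18.40/1.358 = 13.55 mg/L.
e^(−k_d t) = e^(−0.432×0.8930) = 0.6799; e^(−k_r t) = e^(−1.79×0.8930) = 0.2022.
D = 13.55 × (0.6799 − 0.2022) + 1.41 × 0.2022 = 6.474 + 0.2851 = 6.759 mg/L.
DO = C_s − D = 7.84 − 6.759 = 1.081 mg/L.

DO ≈ 1.08 mg/L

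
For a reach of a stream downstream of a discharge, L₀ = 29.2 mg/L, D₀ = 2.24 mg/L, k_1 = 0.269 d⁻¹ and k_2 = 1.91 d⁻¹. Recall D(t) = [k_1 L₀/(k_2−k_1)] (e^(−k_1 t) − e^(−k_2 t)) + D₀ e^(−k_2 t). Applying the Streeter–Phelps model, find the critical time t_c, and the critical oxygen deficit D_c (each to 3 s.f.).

t_c = [1/(k_2−k_1)] ln[(k_2/k_1)(1 − D₀(k_2−k_1)/(k_1 L₀))]
= [1/(1.91−0.269)] ln[(1.91/0.269)(1 − 2.24×1.641/(0.269×29.2))]
= (1/1.641) ln[7.100 × 0.5320] = 0.6094 × ln(3.778) = 0.6094 × 1.329 = 0.8099 d.
D_c = (k_1/k_2) L₀ e^(−k_1 t_c) = (0.269/1.91) × 29.2 × e^(−0.269×0.8099) = 0.1408 × 29.2 × 0.8042 = 3.307 mg/L.

t_c ≈ 0.810 d; D_c ≈ 3.31 mg/L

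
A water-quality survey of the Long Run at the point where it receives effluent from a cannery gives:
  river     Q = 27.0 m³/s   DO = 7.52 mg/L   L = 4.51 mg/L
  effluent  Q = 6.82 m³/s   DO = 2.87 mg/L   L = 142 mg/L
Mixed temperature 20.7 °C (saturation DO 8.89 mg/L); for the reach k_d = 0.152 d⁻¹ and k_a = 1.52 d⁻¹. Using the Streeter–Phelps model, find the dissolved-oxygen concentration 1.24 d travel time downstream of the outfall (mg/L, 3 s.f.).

DO ≈ 6.12 mg/L

Mixed DO = (27.0×7.52 + 6.82×2.87)/(27.0+6.82) = 222.6/33.82 = 6.582 mg/L.
Mixed L₀ = (27.0×4.51 + 6.82×142)/(33.82) = 1090/33.82 = 32.24 mg/L.
Initial deficit D₀ = C_s − DO₀ = 8.89 − 6.582 = 2.308 mg/L.
D(1.24) = [0.152×32.24/(1.52−0.152)](e^(−0.152×1.24) − e^(−1.52×1.24)) + 2.308 e^(−1.52×1.24)
= 3.582 × (0.8282 − 0.1519) + 2.308 × 0.1519 = 2.773 mg/L.
DO = 8.89 − 2.773 = 6.117 mg/L.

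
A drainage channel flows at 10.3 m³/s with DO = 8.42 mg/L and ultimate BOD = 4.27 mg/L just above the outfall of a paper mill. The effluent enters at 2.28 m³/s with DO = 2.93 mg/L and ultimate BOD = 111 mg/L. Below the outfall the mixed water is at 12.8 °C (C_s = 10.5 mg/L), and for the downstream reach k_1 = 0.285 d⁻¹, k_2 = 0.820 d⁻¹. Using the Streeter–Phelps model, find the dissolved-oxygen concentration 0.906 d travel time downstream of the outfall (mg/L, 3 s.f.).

Mixed DO = (10.3×8.42 + 2.28×2.93)/(10.3+2.28) = 93.41/12.58 = 7.425 mg/L.
Mixed L₀ = (10.3×4.27 + 2.28×111)/(12.58) = 297.1/12.58 = 23.61 mg/L.
Initial deficit D₀ = C_s − DO₀ = 10.5 − 7.425 = 3.075 mg/L.
D(0.906) = [0.285×23.61/(0.820−0.285)](e^(−0.285×0.906) − e^(−0.820×0.906)) + 3.075 e^(−0.820×0.906)
= 12.58 × (0.7724 − 0.4757) + 3.075 × 0.4757 = 5.195 mg/L.
DO = 10.5 − 5.195 = 5.305 mg/L.

DO ≈ 5.30 mg/L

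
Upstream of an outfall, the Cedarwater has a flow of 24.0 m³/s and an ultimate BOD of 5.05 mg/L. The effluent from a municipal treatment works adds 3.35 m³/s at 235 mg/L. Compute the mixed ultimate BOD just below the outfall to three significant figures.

Flow-weighted mixing: C = (Q_r C_r + Q_w C_w)/(Q_r + Q_w)
= (24.0×5.05 + 3.35×235)/(24.0 + 3.35) = 908.5/27.35 = 33.22 mg/L.

33.2 mg/L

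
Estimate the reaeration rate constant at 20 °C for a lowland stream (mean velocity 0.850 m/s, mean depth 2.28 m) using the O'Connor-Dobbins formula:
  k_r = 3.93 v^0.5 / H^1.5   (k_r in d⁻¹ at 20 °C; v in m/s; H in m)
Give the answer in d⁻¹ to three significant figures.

k_r = 3.93 × 0.850^0.5 / 2.28^1.5 = 3.93 × 0.9220 / 3.443 = 1.052 d⁻¹.

k_r ≈ 1.05 d⁻¹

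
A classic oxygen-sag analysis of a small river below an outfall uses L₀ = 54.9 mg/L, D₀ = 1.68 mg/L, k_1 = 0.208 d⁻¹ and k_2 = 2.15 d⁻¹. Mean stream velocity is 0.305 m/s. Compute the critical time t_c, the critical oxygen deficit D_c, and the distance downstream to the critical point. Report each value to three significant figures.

t_c ≈ 1.03 d; D_c ≈ 4.29 mg/L; x_c ≈ 27.1 km

With k_2/k_1 = 10.34 and 1 − D₀(k_2−k_1)/(k_1 L₀) = 0.7143,
t_c = ln(10.34 × 0.7143) / (2.15 − 0.208) = ln(7.383) / 1.942 = 1.999/1.942 = 1.029 d.
D_c = (k_1/k_2) L₀ e^(−k_1 t_c) = (0.208/2.15) × 54.9 × e^(−0.208×1.029) = 0.09674 × 54.9 × 0.8072 = 4.287 mg/L.
x_c = v t_c = 0.305 m/s × 1.029 d × 86400 s/d = 27130 m ≈ 27.1 km.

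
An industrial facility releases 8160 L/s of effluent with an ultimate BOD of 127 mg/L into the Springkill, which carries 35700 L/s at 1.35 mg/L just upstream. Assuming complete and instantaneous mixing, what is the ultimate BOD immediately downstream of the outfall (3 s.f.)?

24.7 mg/L

Flow-weighted mixing: C = (Q_r C_r + Q_w C_w)/(Q_r + Q_w)
= (35700×1.35 + 8160×127)/(35700 + 8160) = 1.085×10^6/43860 = 24.73 mg/L.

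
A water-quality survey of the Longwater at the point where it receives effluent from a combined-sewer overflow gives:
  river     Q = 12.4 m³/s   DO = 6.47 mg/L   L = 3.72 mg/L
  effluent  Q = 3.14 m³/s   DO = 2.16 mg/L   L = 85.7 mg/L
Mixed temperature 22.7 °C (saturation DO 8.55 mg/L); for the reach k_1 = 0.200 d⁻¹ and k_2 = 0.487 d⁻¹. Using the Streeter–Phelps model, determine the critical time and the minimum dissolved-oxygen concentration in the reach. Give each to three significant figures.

Mixed DO = (12.4×6.47 + 3.14×2.16)/(12.4+3.14) = 87.01/15.54 = 5.599 mg/L.
Mixed L₀ = (12.4×3.72 + 3.14×85.7)/(15.54) = 315.2/15.54 = 20.28 mg/L.
Initial deficit D₀ = C_s − DO₀ = 8.55 − 5.599 = 2.951 mg/L.
t_c = (1/0.2870) ln[(0.487/0.200)(1 − 2.951×0.2870/(0.200×20.28))] = 3.484 × ln(1.927) = 2.285 d.
D_c = (0.200/0.487) × 20.28 × e^(−0.200×2.285) = 0.4107 × 20.28 × 0.6332 = 5.275 mg/L.
Minimum DO = 8.55 − 5.275 = 3.275 mg/L.

t_c ≈ 2.29 d; minimum DO ≈ 3.28 mg/L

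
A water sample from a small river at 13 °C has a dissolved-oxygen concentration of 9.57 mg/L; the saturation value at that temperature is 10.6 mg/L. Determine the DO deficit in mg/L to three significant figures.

D = C_s − C = 10.6 − 9.57 = 1.03 mg/L.

D ≈ 1.03 mg/L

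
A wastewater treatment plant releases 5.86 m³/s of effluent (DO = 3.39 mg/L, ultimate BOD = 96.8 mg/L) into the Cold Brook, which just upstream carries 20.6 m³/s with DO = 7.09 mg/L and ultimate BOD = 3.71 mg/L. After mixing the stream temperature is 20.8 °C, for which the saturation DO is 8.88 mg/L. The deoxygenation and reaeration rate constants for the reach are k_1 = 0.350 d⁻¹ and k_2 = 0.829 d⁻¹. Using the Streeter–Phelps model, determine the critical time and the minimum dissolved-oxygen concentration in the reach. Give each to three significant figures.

Mixed DO = (20.6×7.09 + 5.86×3.39)/(20.6+5.86) = 165.9/26.46 = 6.271 mg/L.
Mixed L₀ = (20.6×3.71 + 5.86×96.8)/(26.46) = 643.7/26.46 = 24.33 mg/L.
Initial deficit D₀ = C_s − DO₀ = 8.88 − 6.271 = 2.609 mg/L.
t_c = (1/0.4790) ln[(0.829/0.350)(1 − 2.609×0.4790/(0.350×24.33))] = 2.088 × ln(2.021) = 1.469 d.
D_c = (0.350/0.829) × 24.33 × e^(−0.350×1.469) = 0.4222 × 24.33 × 0.5981 = 6.142 mg/L.
Minimum DO = 8.88 − 6.142 = 2.738 mg/L.

t_c ≈ 1.47 d; minimum DO ≈ 2.74 mg/L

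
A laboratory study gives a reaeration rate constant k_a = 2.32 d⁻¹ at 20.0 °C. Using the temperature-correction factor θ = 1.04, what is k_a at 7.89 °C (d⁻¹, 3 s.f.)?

k_a ≈ 1.44 d⁻¹

k_a(T₂) = k_a(T₁) · θ^(T₂−T₁) = 2.32 × 1.04^(7.89−20.0)
= 2.32 × 1.04^-12.1 = 2.32 × 0.6219 = 1.443 d⁻¹.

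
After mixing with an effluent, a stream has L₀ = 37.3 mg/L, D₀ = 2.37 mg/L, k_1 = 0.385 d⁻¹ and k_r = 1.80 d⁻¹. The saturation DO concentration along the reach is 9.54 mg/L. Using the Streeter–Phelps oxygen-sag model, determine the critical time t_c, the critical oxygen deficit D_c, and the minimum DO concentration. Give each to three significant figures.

With k_r/k_1 = 4.675 and 1 − D₀(k_r−k_1)/(k_1 L₀) = 0.7665,
t_c = ln(4.675 × 0.7665) / (1.80 − 0.385) = ln(3.584) / 1.415 = 1.276/1.415 = 0.9020 d.
L(t_c) = L₀ e^(−k_1 t_c) = 37.3 × 0.7066 = 26.36 mg/L, and at the critical point k_r D_c = k_1 L, so D_c = (0.385/1.80) × 26.36 = 5.637 mg/L.
Minimum DO = C_s − D_c = 9.54 − 5.637 = 3.903 mg/L.

t_c ≈ 0.902 d; D_c ≈ 5.64 mg/L; min DO ≈ 3.90 mg/L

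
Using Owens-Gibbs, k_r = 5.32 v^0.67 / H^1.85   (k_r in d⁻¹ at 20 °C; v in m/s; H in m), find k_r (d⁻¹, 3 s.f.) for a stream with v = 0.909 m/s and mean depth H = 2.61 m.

k_r ≈ 0.846 d⁻¹

k_r = 5.32 × 0.909^0.67 / 2.61^1.85 = 5.32 × 0.9381 / 5.899 = 0.8460 d⁻¹.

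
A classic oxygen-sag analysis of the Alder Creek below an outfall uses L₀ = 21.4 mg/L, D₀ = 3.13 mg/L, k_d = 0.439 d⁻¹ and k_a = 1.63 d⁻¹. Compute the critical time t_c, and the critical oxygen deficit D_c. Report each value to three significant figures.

At the critical point dD/dt = 0, so k_d L₀ e^(−k_d t) = k_a D. Substituting D(t) from the Streeter–Phelps equation and solving for t gives
t_c = ln[(k_a/k_d)(1 − D₀(k_a−k_d)/(k_d L₀))] / (k_a−k_d).
Here k_a−k_d = 1.191 d⁻¹ and 1 − D₀(k_a−k_d)/(k_d L₀) = 1 − 3.13×1.191/(0.439×21.4) = 0.6032, so
t_c = ln(3.713 × 0.6032) / 1.191 = 0.8063 / 1.191 = 0.6770 d.
L(t_c) = L₀ e^(−k_d t_c) = 21.4 × 0.7429 = 15.90 mg/L, and at the critical point k_a D_c = k_d L, so D_c = (0.439/1.63) × 15.90 = 4.282 mg/L.

t_c ≈ 0.677 d; D_c ≈ 4.28 mg/L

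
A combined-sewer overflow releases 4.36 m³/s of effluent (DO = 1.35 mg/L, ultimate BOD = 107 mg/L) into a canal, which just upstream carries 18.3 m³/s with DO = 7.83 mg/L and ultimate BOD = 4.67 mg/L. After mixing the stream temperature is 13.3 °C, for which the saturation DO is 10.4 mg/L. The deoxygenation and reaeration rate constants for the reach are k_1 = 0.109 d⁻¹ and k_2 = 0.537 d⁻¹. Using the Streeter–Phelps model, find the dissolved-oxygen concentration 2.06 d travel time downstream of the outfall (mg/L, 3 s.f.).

DO ≈ 6.23 mg/L

Mixed DO = (18.3×7.83 + 4.36×1.35)/(18.3+4.36) = 149.2/22.66 = 6.583 mg/L.
Mixed L₀ = (18.3×4.67 + 4.36×107)/(22.66) = 552.0/22.66 = 24.36 mg/L.
Initial deficit D₀ = C_s − DO₀ = 10.4 − 6.583 = 3.817 mg/L.
D(2.06) = [0.109×24.36/(0.537−0.109)](e^(−0.109×2.06) − e^(−0.537×2.06)) + 3.817 e^(−0.537×2.06)
= 6.204 × (0.7989 − 0.3308) + 3.817 × 0.3308 = 4.166 mg/L.
DO = 10.4 − 4.166 = 6.234 mg/L.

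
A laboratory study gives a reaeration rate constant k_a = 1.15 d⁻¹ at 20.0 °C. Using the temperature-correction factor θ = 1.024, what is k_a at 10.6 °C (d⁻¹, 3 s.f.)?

k_a(T₂) = k_a(T₁) · θ^(T₂−T₁) = 1.15 × 1.024^(10.6−20.0)
= 1.15 × 1.024^-9.40 = 1.15 × 0.8002 = 0.9202 d⁻¹.

k_a ≈ 0.920 d⁻¹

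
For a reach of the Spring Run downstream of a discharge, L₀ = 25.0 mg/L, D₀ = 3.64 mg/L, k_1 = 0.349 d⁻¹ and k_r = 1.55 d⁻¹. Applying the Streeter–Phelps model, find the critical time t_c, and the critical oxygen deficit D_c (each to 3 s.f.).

t_c = [1/(k_r−k_1)] ln[(k_r/k_1)(1 − D₀(k_r−k_1)/(k_1 L₀))]
= [1/(1.55−0.349)] ln[(1.55/0.349)(1 − 3.64×1.201/(0.349×25.0))]
= (1/1.201) ln[4.441 × 0.4990] = 0.8326 × ln(2.216) = 0.8326 × 0.7957 = 0.6625 d.
L(t_c) = L₀ e^(−k_1 t_c) = 25.0 × 0.7936 = 19.84 mg/L, and at the critical point k_r D_c = k_1 L, so D_c = (0.349/1.55) × 19.84 = 4.467 mg/L.

t_c ≈ 0.663 d; D_c ≈ 4.47 mg/L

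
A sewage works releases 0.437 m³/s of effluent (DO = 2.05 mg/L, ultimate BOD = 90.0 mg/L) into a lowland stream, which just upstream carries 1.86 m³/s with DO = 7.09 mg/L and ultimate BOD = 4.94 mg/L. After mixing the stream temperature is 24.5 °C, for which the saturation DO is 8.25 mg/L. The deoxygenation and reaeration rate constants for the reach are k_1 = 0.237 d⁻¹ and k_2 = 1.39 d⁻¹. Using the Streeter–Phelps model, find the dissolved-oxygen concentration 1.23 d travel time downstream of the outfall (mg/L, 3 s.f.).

DO ≈ 5.41 mg/L

Mixed DO = (1.86×7.09 + 0.437×2.05)/(1.86+0.437) = 14.08/2.297 = 6.131 mg/L.
Mixed L₀ = (1.86×4.94 + 0.437×90.0)/(2.297) = 48.52/2.297 = 21.12 mg/L.
Initial deficit D₀ = C_s − DO₀ = 8.25 − 6.131 = 2.119 mg/L.
D(1.23) = [0.237×21.12/(1.39−0.237)](e^(−0.237×1.23) − e^(−1.39×1.23)) + 2.119 e^(−1.39×1.23)
= 4.342 × (0.7471 − 0.1809) + 2.119 × 0.1809 = 2.842 mg/L.
DO = 8.25 − 2.842 = 5.408 mg/L.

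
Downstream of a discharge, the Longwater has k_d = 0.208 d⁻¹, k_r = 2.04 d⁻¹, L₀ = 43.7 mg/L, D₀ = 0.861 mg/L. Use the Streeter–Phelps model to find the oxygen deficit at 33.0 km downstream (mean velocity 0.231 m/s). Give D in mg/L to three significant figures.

Travel time t = x/v = 33.0 km / (0.231 m/s) = 33000 m / 0.231 m/s = 142900 s = 1.653 d.
k_d L₀/(k_r−k_d) = 0.208×43.7/(2.04−0.208) = 9.090/1.832 = 4.962 mg/L.
e^(−k_d t) = e^(−0.208×1.653) = 0.7090; e^(−k_r t) = e^(−2.04×1.653) = 0.03429.
D = 4.962 × (0.7090 − 0.03429) + 0.861 × 0.03429 = 3.348 + 0.02952 = 3.377 mg/L.

D ≈ 3.38 mg/L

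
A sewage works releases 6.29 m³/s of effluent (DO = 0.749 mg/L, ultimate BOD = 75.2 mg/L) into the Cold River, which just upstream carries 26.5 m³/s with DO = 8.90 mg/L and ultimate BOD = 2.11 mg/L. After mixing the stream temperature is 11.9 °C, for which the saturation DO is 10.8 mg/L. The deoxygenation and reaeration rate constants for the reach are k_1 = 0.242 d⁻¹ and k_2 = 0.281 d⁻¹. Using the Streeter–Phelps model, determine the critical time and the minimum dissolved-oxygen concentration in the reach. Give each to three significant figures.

t_c ≈ 2.93 d; minimum DO ≈ 3.96 mg/L

Mixed DO = (26.5×8.90 + 6.29×0.749)/(26.5+6.29) = 240.6/32.79 = 7.336 mg/L.
Mixed L₀ = (26.5×2.11 + 6.29×75.2)/(32.79) = 528.9/32.79 = 16.13 mg/L.
Initial deficit D₀ = C_s − DO₀ = 10.8 − 7.336 = 3.464 mg/L.
t_c = (1/0.03900) ln[(0.281/0.242)(1 − 3.464×0.03900/(0.242×16.13))] = 25.64 × ln(1.121) = 2.928 d.
D_c = (0.242/0.281) × 16.13 × e^(−0.242×2.928) = 0.8612 × 16.13 × 0.4923 = 6.839 mg/L.
Minimum DO = 10.8 − 6.839 = 3.961 mg/L.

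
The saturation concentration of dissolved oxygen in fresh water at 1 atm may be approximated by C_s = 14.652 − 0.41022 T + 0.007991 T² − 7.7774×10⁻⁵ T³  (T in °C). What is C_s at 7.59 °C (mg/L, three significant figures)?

C_s = 14.652 − 0.41022×7.59 + 0.007991×7.59² − 7.7774×10⁻⁵×7.59³ = 11.96 mg/L.

C_s ≈ 12.0 mg/L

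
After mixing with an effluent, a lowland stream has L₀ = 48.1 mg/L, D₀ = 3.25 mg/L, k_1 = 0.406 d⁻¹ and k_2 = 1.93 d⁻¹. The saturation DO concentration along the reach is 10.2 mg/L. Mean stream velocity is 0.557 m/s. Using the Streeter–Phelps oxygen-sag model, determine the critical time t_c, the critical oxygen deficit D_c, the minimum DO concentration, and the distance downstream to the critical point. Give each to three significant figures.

t_c ≈ 0.831 d; D_c ≈ 7.22 mg/L; min DO ≈ 2.98 mg/L; x_c ≈ 40.0 km

With k_2/k_1 = 4.754 and 1 − D₀(k_2−k_1)/(k_1 L₀) = 0.7464,
t_c = ln(4.754 × 0.7464) / (1.93 − 0.406) = ln(3.548) / 1.524 = 1.266/1.524 = 0.8310 d.
L(t_c) = L₀ e^(−k_1 t_c) = 48.1 × 0.7136 = 34.33 mg/L, and at the critical point k_2 D_c = k_1 L, so D_c = (0.406/1.93) × 34.33 = 7.221 mg/L.
Minimum DO = C_s − D_c = 10.2 − 7.221 = 2.979 mg/L.
x_c = v t_c = 0.557 m/s × 0.8310 d × 86400 s/d = 39990 m ≈ 40.0 km.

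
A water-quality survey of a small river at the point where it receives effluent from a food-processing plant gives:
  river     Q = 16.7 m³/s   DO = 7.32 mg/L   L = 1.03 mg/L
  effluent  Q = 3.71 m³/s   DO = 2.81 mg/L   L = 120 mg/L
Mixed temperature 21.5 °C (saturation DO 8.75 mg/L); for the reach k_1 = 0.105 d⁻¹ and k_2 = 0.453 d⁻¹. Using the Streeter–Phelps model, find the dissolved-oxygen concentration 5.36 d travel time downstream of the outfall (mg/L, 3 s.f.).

DO ≈ 5.26 mg/L

Mixed DO = (16.7×7.32 + 3.71×2.81)/(16.7+3.71) = 132.7/20.41 = 6.500 mg/L.
Mixed L₀ = (16.7×1.03 + 3.71×120)/(20.41) = 462.4/20.41 = 22.66 mg/L.
Initial deficit D₀ = C_s − DO₀ = 8.75 − 6.500 = 2.250 mg/L.
D(5.36) = [0.105×22.66/(0.453−0.105)](e^(−0.105×5.36) − e^(−0.453×5.36)) + 2.250 e^(−0.453×5.36)
= 6.836 × (0.5696 − 0.08821) + 2.250 × 0.08821 = 3.489 mg/L.
DO = 8.75 − 3.489 = 5.261 mg/L.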